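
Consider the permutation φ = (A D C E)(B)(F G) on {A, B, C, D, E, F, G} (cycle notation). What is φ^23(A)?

A lies in the 4-cycle (A D C E).
On a 4-cycle, φ^4 is the identity, so φ^23 = φ^3 there (23 ≡ 3 mod 4).
Advancing 3 steps from A: A → D → C → E.

E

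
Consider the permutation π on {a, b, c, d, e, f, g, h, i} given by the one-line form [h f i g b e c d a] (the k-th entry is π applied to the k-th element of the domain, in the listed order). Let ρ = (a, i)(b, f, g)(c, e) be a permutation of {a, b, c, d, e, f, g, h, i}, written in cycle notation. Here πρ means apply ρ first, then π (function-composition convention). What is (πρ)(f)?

First apply ρ: ρ(f) = g, then π(g) = c. Thus (πρ)(f) = c.

c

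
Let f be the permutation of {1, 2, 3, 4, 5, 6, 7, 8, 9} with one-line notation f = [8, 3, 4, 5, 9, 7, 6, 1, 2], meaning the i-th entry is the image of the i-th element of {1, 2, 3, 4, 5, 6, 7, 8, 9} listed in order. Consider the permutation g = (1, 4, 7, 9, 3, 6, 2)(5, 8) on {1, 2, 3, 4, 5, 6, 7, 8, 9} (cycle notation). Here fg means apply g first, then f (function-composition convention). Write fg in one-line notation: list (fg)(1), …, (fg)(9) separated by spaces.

5 8 7 6 1 3 2 9 4

Chase each element through g then f: 1 → 4 → 5; 2 → 1 → 8; 3 → 6 → 7; 4 → 7 → 6; 5 → 8 → 1; 6 → 2 → 3; 7 → 9 → 2; 8 → 5 → 9; 9 → 3 → 4.
Collecting the images, fg = [5 8 7 6 1 3 2 9 4].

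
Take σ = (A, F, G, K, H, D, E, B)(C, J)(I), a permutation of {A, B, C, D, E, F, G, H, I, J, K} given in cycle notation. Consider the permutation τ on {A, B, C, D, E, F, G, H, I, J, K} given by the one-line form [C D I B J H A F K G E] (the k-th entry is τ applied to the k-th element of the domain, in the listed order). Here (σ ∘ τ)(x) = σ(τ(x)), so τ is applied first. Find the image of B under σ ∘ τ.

E

First apply τ: τ(B) = D, then σ(D) = E. Thus (σ ∘ τ)(B) = E.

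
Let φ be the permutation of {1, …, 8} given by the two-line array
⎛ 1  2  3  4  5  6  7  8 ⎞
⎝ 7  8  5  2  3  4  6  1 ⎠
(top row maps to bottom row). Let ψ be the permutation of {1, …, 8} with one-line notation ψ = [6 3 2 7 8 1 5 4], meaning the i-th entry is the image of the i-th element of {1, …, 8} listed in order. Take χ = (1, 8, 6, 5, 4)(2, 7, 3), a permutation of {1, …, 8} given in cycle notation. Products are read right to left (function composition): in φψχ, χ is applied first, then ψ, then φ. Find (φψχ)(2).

3

Chase 2: χ(2) = 7; ψ(7) = 5; φ(5) = 3. Hence (φψχ)(2) = 3.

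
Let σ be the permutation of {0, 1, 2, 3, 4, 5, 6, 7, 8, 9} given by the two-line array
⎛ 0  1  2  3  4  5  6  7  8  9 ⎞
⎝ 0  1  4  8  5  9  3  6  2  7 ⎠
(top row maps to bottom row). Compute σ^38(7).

Tracing 7 → 6 → … returns to 7 after 8 steps, so 7 lies in an 8-cycle (2, 4, 5, 9, 7, 6, 3, 8).
Since the cycle has length 8, σ^38 acts on it the same as σ^6 (38 mod 8 = 6).
Advancing 6 steps from 7: 7 → 6 → 3 → 8 → 2 → 4 → 5.

5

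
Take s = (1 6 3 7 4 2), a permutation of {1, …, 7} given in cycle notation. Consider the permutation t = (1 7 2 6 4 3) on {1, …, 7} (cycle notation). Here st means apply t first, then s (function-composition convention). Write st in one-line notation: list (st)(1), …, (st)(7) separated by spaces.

4 3 6 7 5 2 1

(st)(x) = s(t(x)). Computing each image: s(t(1)) = s(7) = 4, s(t(2)) = s(6) = 3, s(t(3)) = s(1) = 6, s(t(4)) = s(3) = 7, s(t(5)) = s(5) = 5, s(t(6)) = s(4) = 2, s(t(7)) = s(2) = 1.
Hence st = [4 3 6 7 5 2 1].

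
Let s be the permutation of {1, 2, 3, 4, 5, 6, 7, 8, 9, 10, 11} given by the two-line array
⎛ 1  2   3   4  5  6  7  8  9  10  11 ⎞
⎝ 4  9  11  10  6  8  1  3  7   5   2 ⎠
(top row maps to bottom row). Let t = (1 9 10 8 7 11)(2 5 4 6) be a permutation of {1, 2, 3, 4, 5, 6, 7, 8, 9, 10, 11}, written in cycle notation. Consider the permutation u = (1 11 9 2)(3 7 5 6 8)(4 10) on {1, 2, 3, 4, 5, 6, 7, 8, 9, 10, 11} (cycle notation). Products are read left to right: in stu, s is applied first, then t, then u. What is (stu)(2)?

Apply the permutations in order: s(2) = 9, then t(9) = 10, then u(10) = 4. So (stu)(2) = 4.

4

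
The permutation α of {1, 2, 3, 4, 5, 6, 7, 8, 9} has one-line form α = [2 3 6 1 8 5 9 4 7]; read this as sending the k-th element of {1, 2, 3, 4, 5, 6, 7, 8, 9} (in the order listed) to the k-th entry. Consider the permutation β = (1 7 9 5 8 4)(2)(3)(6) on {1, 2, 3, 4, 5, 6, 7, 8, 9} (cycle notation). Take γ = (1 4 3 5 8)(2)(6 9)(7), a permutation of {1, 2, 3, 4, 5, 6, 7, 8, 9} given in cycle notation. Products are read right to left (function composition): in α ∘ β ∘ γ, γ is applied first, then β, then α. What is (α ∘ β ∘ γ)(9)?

5

Chase 9: γ(9) = 6; β(6) = 6; α(6) = 5. Hence (α ∘ β ∘ γ)(9) = 5.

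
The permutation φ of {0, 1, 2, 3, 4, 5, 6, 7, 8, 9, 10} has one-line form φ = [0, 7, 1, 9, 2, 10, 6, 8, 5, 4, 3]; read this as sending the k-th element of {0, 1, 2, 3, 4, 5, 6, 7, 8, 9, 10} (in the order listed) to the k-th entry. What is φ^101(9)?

2

Tracing 9 → 4 → … returns to 9 after 9 steps, so 9 lies in a 9-cycle (1 7 8 5 10 3 9 4 2).
On a 9-cycle, φ^9 is the identity, so φ^101 = φ^2 there (101 ≡ 2 mod 9).
Stepping 2 places around the cycle: 9 → 4 → 2.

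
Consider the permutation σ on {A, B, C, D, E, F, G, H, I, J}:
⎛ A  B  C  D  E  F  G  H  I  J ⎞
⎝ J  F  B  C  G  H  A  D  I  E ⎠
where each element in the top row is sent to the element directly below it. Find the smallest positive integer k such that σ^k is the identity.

20

Writing σ as disjoint cycles, the cycle lengths are 5, 4, 1.
The order of σ is the least common multiple of its cycle lengths: lcm(5, 4) = 20.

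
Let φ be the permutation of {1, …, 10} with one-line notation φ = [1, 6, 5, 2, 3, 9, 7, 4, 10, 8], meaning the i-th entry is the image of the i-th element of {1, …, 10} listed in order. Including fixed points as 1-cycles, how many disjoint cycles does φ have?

The cycle decomposition is (1)(2 6 9 10 8 4)(3 5)(7), which has 4 cycles (counting 1-cycles).

4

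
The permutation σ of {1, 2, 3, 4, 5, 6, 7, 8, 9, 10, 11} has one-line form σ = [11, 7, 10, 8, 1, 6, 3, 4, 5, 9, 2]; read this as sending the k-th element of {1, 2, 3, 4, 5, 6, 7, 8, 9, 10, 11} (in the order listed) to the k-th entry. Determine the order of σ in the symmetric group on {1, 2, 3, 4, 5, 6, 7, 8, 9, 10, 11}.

The disjoint-cycle form of σ has cycle lengths 8, 2, 1.
The order is lcm(8, 2) = 8.

8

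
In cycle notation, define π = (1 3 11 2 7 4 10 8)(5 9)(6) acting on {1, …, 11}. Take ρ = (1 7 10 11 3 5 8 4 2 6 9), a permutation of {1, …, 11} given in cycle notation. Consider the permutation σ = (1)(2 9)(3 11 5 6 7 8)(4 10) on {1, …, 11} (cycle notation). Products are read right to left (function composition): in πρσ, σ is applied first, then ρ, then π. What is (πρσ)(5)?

5

Chase 5: σ(5) = 6; ρ(6) = 9; π(9) = 5. Hence (πρσ)(5) = 5.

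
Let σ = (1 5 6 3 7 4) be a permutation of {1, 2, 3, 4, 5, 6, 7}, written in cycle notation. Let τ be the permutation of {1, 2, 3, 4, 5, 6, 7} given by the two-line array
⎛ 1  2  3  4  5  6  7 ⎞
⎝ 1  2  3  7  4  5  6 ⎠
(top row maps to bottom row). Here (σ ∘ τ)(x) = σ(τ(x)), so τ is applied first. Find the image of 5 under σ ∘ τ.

First apply τ: τ(5) = 4, then σ(4) = 1. Thus (σ ∘ τ)(5) = 1.

1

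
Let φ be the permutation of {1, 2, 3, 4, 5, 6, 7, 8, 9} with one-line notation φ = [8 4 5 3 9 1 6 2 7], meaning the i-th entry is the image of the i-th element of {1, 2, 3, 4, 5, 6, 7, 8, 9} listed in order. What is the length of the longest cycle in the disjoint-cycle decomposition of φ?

9

Decomposing into disjoint cycles gives (1 8 2 4 3 5 9 7 6); the longest has length 9.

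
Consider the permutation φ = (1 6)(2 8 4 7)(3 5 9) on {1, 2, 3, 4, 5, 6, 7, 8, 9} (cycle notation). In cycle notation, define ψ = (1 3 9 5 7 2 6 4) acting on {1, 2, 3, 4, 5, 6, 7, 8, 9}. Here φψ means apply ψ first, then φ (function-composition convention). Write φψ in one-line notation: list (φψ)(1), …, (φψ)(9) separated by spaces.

Chase each element through ψ then φ: 1 → 3 → 5; 2 → 6 → 1; 3 → 9 → 3; 4 → 1 → 6; 5 → 7 → 2; 6 → 4 → 7; 7 → 2 → 8; 8 → 8 → 4; 9 → 5 → 9.
Collecting the images, φψ = [5 1 3 6 2 7 8 4 9].

5 1 3 6 2 7 8 4 9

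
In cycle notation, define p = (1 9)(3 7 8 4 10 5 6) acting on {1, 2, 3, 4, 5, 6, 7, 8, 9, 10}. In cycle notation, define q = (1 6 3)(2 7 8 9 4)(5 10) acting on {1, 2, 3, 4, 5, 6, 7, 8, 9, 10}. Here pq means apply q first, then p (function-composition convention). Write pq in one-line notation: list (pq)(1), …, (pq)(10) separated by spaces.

For each element, apply q then p: 1 → 6 → 3; 2 → 7 → 8; 3 → 1 → 9; 4 → 2 → 2; 5 → 10 → 5; 6 → 3 → 7; 7 → 8 → 4; 8 → 9 → 1; 9 → 4 → 10; 10 → 5 → 6.
So pq in one-line form is 3 8 9 2 5 7 4 1 10 6.

3 8 9 2 5 7 4 1 10 6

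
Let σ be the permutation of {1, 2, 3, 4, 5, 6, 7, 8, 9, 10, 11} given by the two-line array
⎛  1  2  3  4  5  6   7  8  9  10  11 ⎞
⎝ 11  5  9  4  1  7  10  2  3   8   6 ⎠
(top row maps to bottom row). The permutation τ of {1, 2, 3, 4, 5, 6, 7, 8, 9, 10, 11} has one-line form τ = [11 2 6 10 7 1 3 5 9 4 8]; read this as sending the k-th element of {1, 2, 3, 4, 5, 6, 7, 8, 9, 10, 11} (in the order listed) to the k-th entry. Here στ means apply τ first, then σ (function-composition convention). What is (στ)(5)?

First apply τ: τ(5) = 7, then σ(7) = 10. Thus (στ)(5) = 10.

10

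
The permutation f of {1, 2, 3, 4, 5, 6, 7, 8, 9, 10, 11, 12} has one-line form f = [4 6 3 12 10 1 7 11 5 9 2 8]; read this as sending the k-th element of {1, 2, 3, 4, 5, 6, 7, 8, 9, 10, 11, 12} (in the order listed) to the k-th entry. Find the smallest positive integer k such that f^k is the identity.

21

The disjoint-cycle form of f has cycle lengths 7, 3, 1, 1.
The order is lcm(7, 3) = 21.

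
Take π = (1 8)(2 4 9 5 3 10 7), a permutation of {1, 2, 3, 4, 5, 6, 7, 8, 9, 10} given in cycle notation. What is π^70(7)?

7

7 lies in the 7-cycle (2 4 9 5 3 10 7).
On a 7-cycle, π^7 is the identity, so π^70 = π^0 there (70 ≡ 0 mod 7).
So π^70(7) = 7.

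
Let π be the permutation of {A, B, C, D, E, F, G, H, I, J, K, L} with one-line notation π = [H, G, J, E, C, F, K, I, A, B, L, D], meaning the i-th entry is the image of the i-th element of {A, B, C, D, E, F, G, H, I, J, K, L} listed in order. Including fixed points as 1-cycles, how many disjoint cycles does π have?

The cycle decomposition is (A, H, I)(B, G, K, L, D, E, C, J)(F), which has 3 cycles (counting 1-cycles).

3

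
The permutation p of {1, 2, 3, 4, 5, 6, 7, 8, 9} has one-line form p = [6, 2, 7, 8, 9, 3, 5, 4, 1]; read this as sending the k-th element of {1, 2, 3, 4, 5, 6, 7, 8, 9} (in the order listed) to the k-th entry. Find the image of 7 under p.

7 is element number 7 of the domain, and entry number 7 of the one-line form is 5, so p(7) = 5.

5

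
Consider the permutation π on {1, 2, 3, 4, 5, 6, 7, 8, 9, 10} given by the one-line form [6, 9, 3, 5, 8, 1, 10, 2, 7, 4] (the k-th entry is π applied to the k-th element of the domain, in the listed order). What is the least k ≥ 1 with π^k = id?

The disjoint-cycle form of π has cycle lengths 7, 2, 1.
Since disjoint cycles commute, ord(π) = lcm(7, 2) = 14.

14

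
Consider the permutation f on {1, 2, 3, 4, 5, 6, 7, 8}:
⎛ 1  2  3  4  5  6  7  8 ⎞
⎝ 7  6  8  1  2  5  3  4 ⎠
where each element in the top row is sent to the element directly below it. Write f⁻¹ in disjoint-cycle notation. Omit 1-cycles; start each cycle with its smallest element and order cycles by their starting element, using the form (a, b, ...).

First write f in disjoint cycles: (1, 7, 3, 8, 4)(2, 6, 5).
The inverse reverses every cycle; in canonical form, f⁻¹ = (1, 4, 8, 3, 7)(2, 5, 6).

(1, 4, 8, 3, 7)(2, 5, 6)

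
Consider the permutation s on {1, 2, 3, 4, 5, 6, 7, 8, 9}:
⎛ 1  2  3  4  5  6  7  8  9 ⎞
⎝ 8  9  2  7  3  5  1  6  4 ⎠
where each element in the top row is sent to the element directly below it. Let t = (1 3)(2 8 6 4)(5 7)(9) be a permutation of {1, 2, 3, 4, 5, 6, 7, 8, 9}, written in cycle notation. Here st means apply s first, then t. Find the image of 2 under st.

First apply s: s(2) = 9, then t(9) = 9. Thus (st)(2) = 9.

9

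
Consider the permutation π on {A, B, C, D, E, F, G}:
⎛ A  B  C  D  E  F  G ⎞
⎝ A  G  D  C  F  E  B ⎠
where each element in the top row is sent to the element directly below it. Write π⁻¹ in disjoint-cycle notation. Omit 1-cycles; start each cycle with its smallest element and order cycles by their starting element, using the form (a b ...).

(B G)(C D)(E F)

First write π in disjoint cycles: (B G)(C D)(E F).
Reversing each cycle (and rotating so the smallest element leads) gives π⁻¹ = (B G)(C D)(E F).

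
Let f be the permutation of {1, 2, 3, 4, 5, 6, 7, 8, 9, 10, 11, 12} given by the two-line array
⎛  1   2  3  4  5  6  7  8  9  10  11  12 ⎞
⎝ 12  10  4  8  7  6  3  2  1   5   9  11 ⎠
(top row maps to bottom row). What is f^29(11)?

9

Tracing 11 → 9 → … returns to 11 after 4 steps, so 11 lies in a 4-cycle (1, 12, 11, 9).
On a 4-cycle, f^4 is the identity, so f^29 = f^1 there (29 ≡ 1 mod 4).
Advancing 1 step from 11: 11 → 9.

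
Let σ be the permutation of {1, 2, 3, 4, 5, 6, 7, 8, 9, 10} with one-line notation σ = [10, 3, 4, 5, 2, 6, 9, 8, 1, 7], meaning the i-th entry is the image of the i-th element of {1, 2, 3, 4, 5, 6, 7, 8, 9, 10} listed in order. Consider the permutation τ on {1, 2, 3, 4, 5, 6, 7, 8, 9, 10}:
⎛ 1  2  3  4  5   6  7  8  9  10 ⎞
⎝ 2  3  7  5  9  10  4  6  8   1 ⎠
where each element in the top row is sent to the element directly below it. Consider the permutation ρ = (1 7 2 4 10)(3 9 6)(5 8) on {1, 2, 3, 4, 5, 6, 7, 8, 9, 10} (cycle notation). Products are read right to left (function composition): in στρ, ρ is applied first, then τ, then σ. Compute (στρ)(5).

Chase 5: ρ(5) = 8; τ(8) = 6; σ(6) = 6. Hence (στρ)(5) = 6.

6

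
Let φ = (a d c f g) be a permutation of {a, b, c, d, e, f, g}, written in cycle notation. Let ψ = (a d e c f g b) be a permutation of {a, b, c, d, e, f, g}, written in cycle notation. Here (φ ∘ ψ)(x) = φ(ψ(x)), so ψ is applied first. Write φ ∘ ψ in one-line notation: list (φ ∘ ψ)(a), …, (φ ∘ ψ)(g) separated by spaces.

(φ ∘ ψ)(x) = φ(ψ(x)). Computing each image: φ(ψ(a)) = φ(d) = c, φ(ψ(b)) = φ(a) = d, φ(ψ(c)) = φ(f) = g, φ(ψ(d)) = φ(e) = e, φ(ψ(e)) = φ(c) = f, φ(ψ(f)) = φ(g) = a, φ(ψ(g)) = φ(b) = b.
Hence φ ∘ ψ = [c d g e f a b].

c d g e f a b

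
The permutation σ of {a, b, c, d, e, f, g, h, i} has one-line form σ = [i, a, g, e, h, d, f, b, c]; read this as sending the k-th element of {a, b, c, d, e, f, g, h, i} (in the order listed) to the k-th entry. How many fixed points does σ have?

0

No element satisfies σ(x) = x, so there are 0 fixed points.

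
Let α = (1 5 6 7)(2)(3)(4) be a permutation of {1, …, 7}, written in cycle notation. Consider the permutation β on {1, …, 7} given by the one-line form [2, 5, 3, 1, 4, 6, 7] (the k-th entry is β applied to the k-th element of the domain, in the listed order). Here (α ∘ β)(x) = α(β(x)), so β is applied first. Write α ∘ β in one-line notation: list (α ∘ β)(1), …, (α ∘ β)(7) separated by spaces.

2 6 3 5 4 7 1

For each element, apply β then α: 1 → 2 → 2; 2 → 5 → 6; 3 → 3 → 3; 4 → 1 → 5; 5 → 4 → 4; 6 → 6 → 7; 7 → 7 → 1.
Collecting the images, α ∘ β = [2 6 3 5 4 7 1].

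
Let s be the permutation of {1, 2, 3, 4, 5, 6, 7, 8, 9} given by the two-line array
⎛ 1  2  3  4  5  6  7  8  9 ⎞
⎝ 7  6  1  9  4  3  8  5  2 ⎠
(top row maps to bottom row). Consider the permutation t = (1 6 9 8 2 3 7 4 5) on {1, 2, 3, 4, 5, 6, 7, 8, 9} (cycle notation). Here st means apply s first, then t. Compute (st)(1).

4

First apply s: s(1) = 7, then t(7) = 4. Thus (st)(1) = 4.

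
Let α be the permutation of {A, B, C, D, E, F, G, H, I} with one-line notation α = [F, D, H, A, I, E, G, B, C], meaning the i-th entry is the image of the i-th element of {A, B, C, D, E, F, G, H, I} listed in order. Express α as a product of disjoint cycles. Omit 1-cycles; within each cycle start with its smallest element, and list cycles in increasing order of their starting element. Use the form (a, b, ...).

Iterating α from A gives A → F → E → I → C → H → B → D → A; that is the 8-cycle (A, F, E, I, C, H, B, D).
Repeating from the next unused element and collecting all non-trivial cycles gives (A, F, E, I, C, H, B, D).

(A, F, E, I, C, H, B, D)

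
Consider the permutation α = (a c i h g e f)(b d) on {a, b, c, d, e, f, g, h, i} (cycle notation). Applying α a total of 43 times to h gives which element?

g

h lies in the 7-cycle (a c i h g e f).
Since the cycle has length 7, α^43 acts on it the same as α^1 (43 mod 7 = 1).
Advancing 1 step from h: h → g.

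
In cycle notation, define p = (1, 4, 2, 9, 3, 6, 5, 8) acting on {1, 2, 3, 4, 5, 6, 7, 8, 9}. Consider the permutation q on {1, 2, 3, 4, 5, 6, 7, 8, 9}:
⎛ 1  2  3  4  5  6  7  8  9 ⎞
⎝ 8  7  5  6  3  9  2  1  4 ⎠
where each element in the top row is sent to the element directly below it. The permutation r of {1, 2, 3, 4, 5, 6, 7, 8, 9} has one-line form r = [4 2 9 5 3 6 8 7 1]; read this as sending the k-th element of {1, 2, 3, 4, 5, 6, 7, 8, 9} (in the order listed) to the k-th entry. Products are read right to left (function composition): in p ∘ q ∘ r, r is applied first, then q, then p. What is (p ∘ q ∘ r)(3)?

2

Chase 3: r(3) = 9; q(9) = 4; p(4) = 2. Hence (p ∘ q ∘ r)(3) = 2.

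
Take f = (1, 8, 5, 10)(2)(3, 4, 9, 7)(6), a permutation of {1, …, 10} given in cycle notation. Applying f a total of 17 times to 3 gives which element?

3 lies in the 4-cycle (3, 4, 9, 7).
Since the cycle has length 4, f^17 acts on it the same as f^1 (17 mod 4 = 1).
Stepping 1 place around the cycle: 3 → 4.

4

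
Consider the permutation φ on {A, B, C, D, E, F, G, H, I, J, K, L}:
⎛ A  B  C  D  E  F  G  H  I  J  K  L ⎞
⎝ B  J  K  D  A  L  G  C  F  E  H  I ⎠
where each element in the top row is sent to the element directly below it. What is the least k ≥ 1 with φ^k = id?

12

The disjoint-cycle form of φ has cycle lengths 4, 3, 3, 1, 1.
The order is lcm(4, 3, 3) = 12.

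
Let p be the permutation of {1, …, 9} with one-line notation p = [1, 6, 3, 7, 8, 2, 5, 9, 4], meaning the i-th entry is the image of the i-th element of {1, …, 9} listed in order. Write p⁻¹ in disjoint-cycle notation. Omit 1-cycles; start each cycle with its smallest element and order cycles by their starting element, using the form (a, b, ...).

(2, 6)(4, 9, 8, 5, 7)

The cycle decomposition of p is (2, 6)(4, 7, 5, 8, 9).
The inverse reverses every cycle; in canonical form, p⁻¹ = (2, 6)(4, 9, 8, 5, 7).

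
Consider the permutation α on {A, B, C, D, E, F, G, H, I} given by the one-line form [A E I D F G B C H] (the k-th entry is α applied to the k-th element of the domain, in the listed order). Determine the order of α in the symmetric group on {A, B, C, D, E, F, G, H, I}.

12

The disjoint-cycle form of α has cycle lengths 4, 3, 1, 1.
The order of α is the least common multiple of its cycle lengths: lcm(4, 3) = 12.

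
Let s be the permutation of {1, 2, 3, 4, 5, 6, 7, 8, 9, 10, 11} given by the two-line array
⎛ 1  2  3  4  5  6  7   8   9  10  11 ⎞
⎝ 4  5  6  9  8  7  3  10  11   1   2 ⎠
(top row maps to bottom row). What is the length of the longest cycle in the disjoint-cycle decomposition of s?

8

Decomposing into disjoint cycles gives (1, 4, 9, 11, 2, 5, 8, 10)(3, 6, 7); the longest has length 8.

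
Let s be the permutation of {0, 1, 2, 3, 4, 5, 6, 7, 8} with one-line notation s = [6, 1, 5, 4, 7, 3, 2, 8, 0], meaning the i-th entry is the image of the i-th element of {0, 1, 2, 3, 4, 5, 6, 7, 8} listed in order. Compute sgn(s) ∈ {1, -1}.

In disjoint-cycle form the cycle lengths are 8, 1.
A cycle is odd iff its length is even; s has 1 even-length cycle, so sgn(s) = (−1)^1 and s is odd.

-1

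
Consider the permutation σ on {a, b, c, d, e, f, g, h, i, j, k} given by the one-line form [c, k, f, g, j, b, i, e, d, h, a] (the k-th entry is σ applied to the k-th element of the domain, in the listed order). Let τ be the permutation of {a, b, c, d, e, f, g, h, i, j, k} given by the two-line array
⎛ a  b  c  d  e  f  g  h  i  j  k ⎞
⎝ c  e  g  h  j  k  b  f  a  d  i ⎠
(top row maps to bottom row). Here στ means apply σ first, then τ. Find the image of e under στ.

d

First apply σ: σ(e) = j, then τ(j) = d. Thus (στ)(e) = d.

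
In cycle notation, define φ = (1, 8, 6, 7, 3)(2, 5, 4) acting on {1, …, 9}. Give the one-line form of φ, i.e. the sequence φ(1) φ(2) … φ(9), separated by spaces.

8 5 1 2 4 7 3 6 9

Reading each image from the cycles: 1↦8, 2↦5, 3↦1, 4↦2, 5↦4, 6↦7, 7↦3, 8↦6, 9↦9.
Listing these in domain order gives 8 5 1 2 4 7 3 6 9.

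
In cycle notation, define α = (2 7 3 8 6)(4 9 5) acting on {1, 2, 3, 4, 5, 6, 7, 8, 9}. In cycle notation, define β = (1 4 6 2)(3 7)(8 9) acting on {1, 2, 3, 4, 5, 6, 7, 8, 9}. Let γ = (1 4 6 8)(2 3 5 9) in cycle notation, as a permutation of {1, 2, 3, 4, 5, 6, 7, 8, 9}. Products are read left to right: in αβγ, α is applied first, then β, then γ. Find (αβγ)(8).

(αβγ)(8) = γ(β(α(8))). α(8) = 6, then β(6) = 2, then γ(2) = 3, so the result is 3.

3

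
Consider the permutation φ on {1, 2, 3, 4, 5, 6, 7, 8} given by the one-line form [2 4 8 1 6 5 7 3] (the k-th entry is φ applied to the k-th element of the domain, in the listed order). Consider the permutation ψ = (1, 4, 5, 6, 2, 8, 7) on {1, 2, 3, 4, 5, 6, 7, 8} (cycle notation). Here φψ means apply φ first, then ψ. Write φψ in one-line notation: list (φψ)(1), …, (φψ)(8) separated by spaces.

8 5 7 4 2 6 1 3

(φψ)(x) = ψ(φ(x)). Computing each image: ψ(φ(1)) = ψ(2) = 8, ψ(φ(2)) = ψ(4) = 5, ψ(φ(3)) = ψ(8) = 7, ψ(φ(4)) = ψ(1) = 4, ψ(φ(5)) = ψ(6) = 2, ψ(φ(6)) = ψ(5) = 6, ψ(φ(7)) = ψ(7) = 1, ψ(φ(8)) = ψ(3) = 3.
Hence φψ = [8 5 7 4 2 6 1 3].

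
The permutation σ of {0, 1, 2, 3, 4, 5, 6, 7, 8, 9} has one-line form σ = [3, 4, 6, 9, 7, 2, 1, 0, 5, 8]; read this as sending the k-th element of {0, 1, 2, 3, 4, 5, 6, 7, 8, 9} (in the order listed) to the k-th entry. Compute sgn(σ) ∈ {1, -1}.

In disjoint-cycle form the cycle lengths are 10.
A cycle is odd iff its length is even; σ has 1 even-length cycle, so sgn(σ) = (−1)^1 and σ is odd.

-1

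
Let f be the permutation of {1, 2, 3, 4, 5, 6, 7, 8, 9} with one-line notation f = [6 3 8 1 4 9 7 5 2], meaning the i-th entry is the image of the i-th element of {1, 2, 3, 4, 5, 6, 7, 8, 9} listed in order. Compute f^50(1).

9

Tracing 1 → 6 → … returns to 1 after 8 steps, so 1 lies in an 8-cycle (1, 6, 9, 2, 3, 8, 5, 4).
Powers repeat with period 8 on this cycle, and 50 mod 8 = 2, so f^50(1) = f^2(1).
Stepping 2 places around the cycle: 1 → 6 → 9.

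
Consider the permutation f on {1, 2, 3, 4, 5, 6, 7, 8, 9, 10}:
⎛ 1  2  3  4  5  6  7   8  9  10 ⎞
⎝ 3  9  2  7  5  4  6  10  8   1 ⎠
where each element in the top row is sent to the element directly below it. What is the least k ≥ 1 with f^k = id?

6

Decomposing into disjoint cycles gives cycle lengths 6, 3, 1.
The order is lcm(6, 3) = 6.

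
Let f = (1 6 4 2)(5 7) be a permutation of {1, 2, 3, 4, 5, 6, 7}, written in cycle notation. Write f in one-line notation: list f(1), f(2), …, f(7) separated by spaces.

Image by image: 1↦6, 2↦1, 3↦3, 4↦2, 5↦7, 6↦4, 7↦5.
Listing these in domain order gives 6 1 3 2 7 4 5.

6 1 3 2 7 4 5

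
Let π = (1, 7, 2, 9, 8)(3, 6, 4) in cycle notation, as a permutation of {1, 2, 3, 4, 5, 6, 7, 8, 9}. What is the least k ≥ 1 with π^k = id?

15

The cycle type of π is (5, 3, 1).
The order is lcm(5, 3) = 15.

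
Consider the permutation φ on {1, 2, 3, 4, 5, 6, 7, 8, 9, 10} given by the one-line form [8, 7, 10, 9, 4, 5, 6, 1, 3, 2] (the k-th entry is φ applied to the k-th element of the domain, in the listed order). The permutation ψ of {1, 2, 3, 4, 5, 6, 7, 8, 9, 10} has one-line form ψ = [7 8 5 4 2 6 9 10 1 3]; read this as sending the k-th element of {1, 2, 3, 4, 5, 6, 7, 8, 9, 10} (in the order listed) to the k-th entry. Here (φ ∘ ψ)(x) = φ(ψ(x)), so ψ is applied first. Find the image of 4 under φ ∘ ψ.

9

First apply ψ: ψ(4) = 4, then φ(4) = 9. Thus (φ ∘ ψ)(4) = 9.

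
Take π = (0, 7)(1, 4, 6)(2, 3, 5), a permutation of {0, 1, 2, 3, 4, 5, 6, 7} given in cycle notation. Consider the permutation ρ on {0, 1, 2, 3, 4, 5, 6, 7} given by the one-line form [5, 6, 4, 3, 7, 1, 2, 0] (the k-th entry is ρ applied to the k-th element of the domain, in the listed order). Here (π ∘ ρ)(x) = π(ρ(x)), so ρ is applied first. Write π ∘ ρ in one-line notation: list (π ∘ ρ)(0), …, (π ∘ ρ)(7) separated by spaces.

2 1 6 5 0 4 3 7

Chase each element through ρ then π: 0 → 5 → 2; 1 → 6 → 1; 2 → 4 → 6; 3 → 3 → 5; 4 → 7 → 0; 5 → 1 → 4; 6 → 2 → 3; 7 → 0 → 7.
Collecting the images, π ∘ ρ = [2 1 6 5 0 4 3 7].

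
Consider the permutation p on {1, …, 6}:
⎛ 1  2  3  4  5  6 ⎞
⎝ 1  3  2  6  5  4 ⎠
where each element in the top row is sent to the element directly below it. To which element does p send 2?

The entry below 2 in the array is 3, so p(2) = 3.

3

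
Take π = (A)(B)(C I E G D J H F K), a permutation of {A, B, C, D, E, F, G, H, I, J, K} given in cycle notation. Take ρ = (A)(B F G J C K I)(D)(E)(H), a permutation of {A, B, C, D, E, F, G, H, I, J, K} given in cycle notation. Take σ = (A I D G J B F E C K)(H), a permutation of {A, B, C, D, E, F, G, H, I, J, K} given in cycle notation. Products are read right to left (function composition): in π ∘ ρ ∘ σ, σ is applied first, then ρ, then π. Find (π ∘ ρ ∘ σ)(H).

F

Chase H: σ(H) = H; ρ(H) = H; π(H) = F. Hence (π ∘ ρ ∘ σ)(H) = F.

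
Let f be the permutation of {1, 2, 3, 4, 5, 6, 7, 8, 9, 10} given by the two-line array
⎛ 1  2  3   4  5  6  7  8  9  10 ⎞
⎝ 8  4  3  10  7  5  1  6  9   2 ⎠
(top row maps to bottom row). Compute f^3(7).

Tracing 7 → 1 → … returns to 7 after 5 steps, so 7 lies in a 5-cycle (1, 8, 6, 5, 7).
Advancing 3 steps from 7: 7 → 1 → 8 → 6.

6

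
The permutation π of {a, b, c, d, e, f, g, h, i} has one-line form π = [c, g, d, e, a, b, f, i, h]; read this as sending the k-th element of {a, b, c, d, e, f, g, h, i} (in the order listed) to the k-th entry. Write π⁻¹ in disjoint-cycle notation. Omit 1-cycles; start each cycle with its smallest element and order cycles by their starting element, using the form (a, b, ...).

The cycle decomposition of π is (a, c, d, e)(b, g, f)(h, i).
The inverse reverses every cycle; in canonical form, π⁻¹ = (a, e, d, c)(b, f, g)(h, i).

(a, e, d, c)(b, f, g)(h, i)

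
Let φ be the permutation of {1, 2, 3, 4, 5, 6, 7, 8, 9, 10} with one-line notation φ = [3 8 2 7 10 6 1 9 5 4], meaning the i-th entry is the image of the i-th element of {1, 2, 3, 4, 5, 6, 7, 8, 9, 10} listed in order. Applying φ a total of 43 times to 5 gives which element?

8

Tracing 5 → 10 → … returns to 5 after 9 steps, so 5 lies in a 9-cycle (1 3 2 8 9 5 10 4 7).
Powers repeat with period 9 on this cycle, and 43 mod 9 = 7, so φ^43(5) = φ^7(5).
Advancing 7 steps from 5: 5 → 10 → 4 → 7 → 1 → 3 → 2 → 8.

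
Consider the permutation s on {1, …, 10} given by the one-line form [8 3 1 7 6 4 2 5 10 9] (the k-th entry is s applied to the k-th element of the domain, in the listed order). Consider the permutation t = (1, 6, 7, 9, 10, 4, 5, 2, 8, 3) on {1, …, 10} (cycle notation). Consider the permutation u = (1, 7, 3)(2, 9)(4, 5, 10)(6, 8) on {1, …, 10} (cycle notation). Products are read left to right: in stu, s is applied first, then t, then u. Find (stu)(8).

Apply the permutations in order: s(8) = 5, then t(5) = 2, then u(2) = 9. So (stu)(8) = 9.

9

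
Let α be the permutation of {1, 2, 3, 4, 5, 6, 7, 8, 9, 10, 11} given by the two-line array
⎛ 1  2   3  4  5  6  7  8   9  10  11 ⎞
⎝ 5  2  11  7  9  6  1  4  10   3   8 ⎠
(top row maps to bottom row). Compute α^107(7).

4

Tracing 7 → 1 → … returns to 7 after 9 steps, so 7 lies in a 9-cycle (1, 5, 9, 10, 3, 11, 8, 4, 7).
Since the cycle has length 9, α^107 acts on it the same as α^8 (107 mod 9 = 8).
Advancing 8 steps from 7: 7 → 1 → 5 → 9 → 10 → 3 → 11 → 8 → 4.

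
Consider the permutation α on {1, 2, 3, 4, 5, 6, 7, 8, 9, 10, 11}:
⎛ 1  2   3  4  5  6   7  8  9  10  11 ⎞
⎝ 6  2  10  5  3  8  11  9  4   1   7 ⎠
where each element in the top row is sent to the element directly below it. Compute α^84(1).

4

Tracing 1 → 6 → … returns to 1 after 8 steps, so 1 lies in an 8-cycle (1 6 8 9 4 5 3 10).
Powers repeat with period 8 on this cycle, and 84 mod 8 = 4, so α^84(1) = α^4(1).
Stepping 4 places around the cycle: 1 → 6 → 8 → 9 → 4.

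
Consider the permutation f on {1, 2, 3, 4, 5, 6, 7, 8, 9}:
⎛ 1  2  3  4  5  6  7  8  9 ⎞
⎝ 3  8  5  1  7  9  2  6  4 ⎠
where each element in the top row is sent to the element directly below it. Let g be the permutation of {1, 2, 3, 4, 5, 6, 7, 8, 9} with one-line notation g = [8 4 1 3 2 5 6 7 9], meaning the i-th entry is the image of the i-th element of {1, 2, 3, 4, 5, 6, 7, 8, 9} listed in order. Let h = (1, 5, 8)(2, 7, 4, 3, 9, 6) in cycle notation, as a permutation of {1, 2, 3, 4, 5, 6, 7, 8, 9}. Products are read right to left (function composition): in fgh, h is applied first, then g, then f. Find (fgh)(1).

Apply the permutations in order: h(1) = 5, then g(5) = 2, then f(2) = 8. So (fgh)(1) = 8.

8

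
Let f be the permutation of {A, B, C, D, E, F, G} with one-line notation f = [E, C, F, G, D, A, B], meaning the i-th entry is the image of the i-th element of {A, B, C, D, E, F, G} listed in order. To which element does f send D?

D is element number 4 of the domain, and entry number 4 of the one-line form is G, so f(D) = G.

G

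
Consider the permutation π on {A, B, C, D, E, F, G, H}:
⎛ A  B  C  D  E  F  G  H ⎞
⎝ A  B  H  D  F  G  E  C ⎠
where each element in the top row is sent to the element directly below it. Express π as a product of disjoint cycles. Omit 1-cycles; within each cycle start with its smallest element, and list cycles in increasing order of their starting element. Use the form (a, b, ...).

(C, H)(E, F, G)

Start at C and follow images: C → H → C, giving the cycle (C, H).
Repeating from the next unused element and collecting all non-trivial cycles gives (C, H)(E, F, G).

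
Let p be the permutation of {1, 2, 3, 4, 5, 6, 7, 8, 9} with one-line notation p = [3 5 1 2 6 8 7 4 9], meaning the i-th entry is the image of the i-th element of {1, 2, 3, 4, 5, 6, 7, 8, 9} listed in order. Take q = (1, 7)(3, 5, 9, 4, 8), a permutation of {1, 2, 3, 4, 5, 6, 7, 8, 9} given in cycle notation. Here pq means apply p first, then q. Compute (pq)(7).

1

(pq)(7) = q(p(7)). p(7) = 7, then q(7) = 1. So (pq)(7) = 1.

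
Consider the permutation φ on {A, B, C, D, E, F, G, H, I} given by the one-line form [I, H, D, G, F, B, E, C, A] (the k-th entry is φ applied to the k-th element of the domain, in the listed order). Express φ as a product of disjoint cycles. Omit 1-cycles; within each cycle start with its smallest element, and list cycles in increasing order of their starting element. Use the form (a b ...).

Start at A and follow images: A → I → A, giving the cycle (A I).
Continuing from each remaining unvisited element yields (A I)(B H C D G E F).

(A I)(B H C D G E F)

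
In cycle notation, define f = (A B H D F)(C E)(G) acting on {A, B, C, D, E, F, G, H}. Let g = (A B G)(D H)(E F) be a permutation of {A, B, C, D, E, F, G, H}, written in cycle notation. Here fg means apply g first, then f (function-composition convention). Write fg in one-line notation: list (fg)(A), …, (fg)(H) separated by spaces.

For each element, apply g then f: A → B → H; B → G → G; C → C → E; D → H → D; E → F → A; F → E → C; G → A → B; H → D → F.
So fg in one-line form is H G E D A C B F.

H G E D A C B F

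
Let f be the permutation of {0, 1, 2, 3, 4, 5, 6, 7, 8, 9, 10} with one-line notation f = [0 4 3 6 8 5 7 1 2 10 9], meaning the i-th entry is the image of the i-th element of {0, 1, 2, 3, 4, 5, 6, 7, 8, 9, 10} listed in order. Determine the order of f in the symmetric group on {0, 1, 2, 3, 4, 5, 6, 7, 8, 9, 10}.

The disjoint-cycle form of f has cycle lengths 7, 2, 1, 1.
The order of f is the least common multiple of its cycle lengths: lcm(7, 2) = 14.

14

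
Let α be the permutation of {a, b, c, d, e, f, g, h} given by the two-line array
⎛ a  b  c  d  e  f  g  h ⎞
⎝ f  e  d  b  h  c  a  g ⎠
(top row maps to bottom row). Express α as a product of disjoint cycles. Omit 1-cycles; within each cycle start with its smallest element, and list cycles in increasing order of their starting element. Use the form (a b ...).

Start at a and follow images: a → f → c → d → b → e → h → g → a, giving the cycle (a f c d b e h g).
Repeating from the next unused element and collecting all non-trivial cycles gives (a f c d b e h g).

(a f c d b e h g)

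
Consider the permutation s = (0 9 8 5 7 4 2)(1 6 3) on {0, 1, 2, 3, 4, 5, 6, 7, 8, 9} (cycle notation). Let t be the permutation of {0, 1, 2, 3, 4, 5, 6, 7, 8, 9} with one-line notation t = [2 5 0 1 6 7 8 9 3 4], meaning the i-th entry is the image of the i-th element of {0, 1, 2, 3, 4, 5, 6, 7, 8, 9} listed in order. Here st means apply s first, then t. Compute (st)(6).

1

First apply s: s(6) = 3, then t(3) = 1. Thus (st)(6) = 1.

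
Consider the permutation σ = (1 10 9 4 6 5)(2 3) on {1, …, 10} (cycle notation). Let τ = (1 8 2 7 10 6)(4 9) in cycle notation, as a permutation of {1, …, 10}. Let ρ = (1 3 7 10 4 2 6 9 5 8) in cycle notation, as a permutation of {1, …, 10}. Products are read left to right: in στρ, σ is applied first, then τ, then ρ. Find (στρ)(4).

3

Apply the permutations in order: σ(4) = 6, then τ(6) = 1, then ρ(1) = 3. So (στρ)(4) = 3.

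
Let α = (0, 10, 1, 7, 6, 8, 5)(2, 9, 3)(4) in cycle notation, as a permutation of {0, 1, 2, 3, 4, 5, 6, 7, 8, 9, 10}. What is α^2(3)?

9

3 lies in the 3-cycle (2, 9, 3).
Stepping 2 places around the cycle: 3 → 2 → 9.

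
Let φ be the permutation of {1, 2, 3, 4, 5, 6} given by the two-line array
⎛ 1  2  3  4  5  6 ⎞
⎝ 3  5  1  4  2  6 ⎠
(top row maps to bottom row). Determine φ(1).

3

The entry below 1 in the array is 3, so φ(1) = 3.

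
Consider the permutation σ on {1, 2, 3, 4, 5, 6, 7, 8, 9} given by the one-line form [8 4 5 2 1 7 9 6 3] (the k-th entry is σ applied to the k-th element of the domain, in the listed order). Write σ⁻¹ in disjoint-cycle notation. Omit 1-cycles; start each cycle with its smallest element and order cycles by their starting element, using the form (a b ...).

(1 5 3 9 7 6 8)(2 4)

The cycle decomposition of σ is (1 8 6 7 9 3 5)(2 4).
Reversing each cycle (and rotating so the smallest element leads) gives σ⁻¹ = (1 5 3 9 7 6 8)(2 4).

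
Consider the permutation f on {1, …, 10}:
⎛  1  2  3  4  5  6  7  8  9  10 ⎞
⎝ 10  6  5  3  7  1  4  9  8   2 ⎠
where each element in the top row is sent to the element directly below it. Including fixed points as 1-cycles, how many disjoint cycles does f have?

The cycle decomposition is (1 10 2 6)(3 5 7 4)(8 9), which has 3 cycles (counting 1-cycles).

3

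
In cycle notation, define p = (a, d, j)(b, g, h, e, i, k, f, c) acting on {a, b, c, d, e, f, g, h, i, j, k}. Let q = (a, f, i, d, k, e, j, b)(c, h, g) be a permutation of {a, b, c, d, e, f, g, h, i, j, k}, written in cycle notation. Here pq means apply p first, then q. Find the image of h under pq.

First apply p: p(h) = e, then q(e) = j. Thus (pq)(h) = j.

j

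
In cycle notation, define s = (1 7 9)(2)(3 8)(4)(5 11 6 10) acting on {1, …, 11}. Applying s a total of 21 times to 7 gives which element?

7 lies in the 3-cycle (1 7 9).
On a 3-cycle, s^3 is the identity, so s^21 = s^0 there (21 ≡ 0 mod 3).
So s^21(7) = 7.

7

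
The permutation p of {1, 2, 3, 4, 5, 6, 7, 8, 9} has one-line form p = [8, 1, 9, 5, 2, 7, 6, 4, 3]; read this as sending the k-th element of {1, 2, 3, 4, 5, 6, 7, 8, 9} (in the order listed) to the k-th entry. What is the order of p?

Decomposing into disjoint cycles gives cycle lengths 5, 2, 2.
The order is lcm(5, 2, 2) = 10.

10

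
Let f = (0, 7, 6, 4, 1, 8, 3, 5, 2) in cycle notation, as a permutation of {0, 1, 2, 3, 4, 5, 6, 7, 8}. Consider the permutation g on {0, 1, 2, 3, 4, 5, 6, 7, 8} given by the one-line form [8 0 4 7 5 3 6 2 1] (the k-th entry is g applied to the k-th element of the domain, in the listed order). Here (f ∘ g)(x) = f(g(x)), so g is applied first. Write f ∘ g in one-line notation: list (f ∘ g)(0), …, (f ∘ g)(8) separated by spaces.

3 7 1 6 2 5 4 0 8

(f ∘ g)(x) = f(g(x)). Computing each image: f(g(0)) = f(8) = 3, f(g(1)) = f(0) = 7, f(g(2)) = f(4) = 1, f(g(3)) = f(7) = 6, f(g(4)) = f(5) = 2, f(g(5)) = f(3) = 5, f(g(6)) = f(6) = 4, f(g(7)) = f(2) = 0, f(g(8)) = f(1) = 8.
Hence f ∘ g = [3 7 1 6 2 5 4 0 8].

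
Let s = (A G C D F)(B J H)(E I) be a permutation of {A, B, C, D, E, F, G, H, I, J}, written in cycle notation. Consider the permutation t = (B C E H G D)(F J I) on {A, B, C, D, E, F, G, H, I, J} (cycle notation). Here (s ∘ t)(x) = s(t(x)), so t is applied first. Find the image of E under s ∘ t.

B

(s ∘ t)(E) = s(t(E)). t(E) = H, then s(H) = B. So (s ∘ t)(E) = B.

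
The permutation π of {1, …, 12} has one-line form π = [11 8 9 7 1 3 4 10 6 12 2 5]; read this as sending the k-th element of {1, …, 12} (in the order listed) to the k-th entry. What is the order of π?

Decomposing into disjoint cycles gives cycle lengths 7, 3, 2.
The order of π is the least common multiple of its cycle lengths: lcm(7, 3, 2) = 42.

42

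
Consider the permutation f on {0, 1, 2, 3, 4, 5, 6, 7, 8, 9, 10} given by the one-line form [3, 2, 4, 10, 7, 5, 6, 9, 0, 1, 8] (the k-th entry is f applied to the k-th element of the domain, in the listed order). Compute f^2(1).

Tracing 1 → 2 → … returns to 1 after 5 steps, so 1 lies in a 5-cycle (1 2 4 7 9).
Advancing 2 steps from 1: 1 → 2 → 4.

4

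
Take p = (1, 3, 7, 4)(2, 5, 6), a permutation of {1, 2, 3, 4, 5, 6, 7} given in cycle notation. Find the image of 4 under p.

1

Within (1, 3, 7, 4), 4 ↦ 1.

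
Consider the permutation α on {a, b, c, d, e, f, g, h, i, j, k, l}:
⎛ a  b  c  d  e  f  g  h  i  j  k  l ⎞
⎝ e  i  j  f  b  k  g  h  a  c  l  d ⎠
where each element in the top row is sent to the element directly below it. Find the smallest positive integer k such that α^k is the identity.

4

The disjoint-cycle form of α has cycle lengths 4, 4, 2, 1, 1.
The order of α is the least common multiple of its cycle lengths: lcm(4, 4, 2) = 4.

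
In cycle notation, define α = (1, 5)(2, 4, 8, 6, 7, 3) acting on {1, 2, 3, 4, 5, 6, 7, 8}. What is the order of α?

6

The cycle type of α is (6, 2).
Since disjoint cycles commute, ord(α) = lcm(6, 2) = 6.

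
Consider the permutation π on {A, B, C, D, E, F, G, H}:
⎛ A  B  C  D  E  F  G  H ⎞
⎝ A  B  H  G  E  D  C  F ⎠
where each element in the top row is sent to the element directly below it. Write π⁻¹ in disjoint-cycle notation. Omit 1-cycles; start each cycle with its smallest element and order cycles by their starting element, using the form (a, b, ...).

The cycle decomposition of π is (C, H, F, D, G).
Reversing each cycle (and rotating so the smallest element leads) gives π⁻¹ = (C, G, D, F, H).

(C, G, D, F, H)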